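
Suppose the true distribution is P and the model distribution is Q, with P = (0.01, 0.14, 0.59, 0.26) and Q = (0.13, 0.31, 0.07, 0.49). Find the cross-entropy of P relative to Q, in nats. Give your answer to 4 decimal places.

1.9388 nats

H(P,Q) = −Σ p·ln q.
  −0.01·ln(0.13) = 0.02040
  −0.14·ln(0.31) = 0.16397
  −0.59·ln(0.07) = 1.56896
  −0.26·ln(0.49) = 0.18547
H(P,Q) = 1.9388 nats.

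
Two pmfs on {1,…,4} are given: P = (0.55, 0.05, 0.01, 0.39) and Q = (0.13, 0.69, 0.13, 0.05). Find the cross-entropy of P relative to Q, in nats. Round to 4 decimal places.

H(P,Q) = −Σ p·ln q.
  −0.55·ln(0.13) = 1.12212
  −0.05·ln(0.69) = 0.01855
  −0.01·ln(0.13) = 0.02040
  −0.39·ln(0.05) = 1.16834
H(P,Q) = 2.3294 nats.

2.3294 nats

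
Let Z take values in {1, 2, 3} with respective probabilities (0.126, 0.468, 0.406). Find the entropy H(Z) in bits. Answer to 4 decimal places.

1.4172 bits

H(Z) = −Σ p·log₂ p.
  −(0.126)·log₂(0.126) = 0.37655
  −(0.468)·log₂(0.468) = 0.51266
  −(0.406)·log₂(0.406) = 0.52798
Sum: 0.37655 + 0.51266 + 0.52798 = 1.4172 bits.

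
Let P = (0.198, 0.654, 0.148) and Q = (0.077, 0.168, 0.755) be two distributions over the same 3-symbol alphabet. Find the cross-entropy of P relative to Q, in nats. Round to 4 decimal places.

H(P,Q) = −Σ p·ln q.
  −0.198·ln(0.077) = 0.50766
  −0.654·ln(0.168) = 1.16660
  −0.148·ln(0.755) = 0.04159
H(P,Q) = 1.7159 nats.

1.7159 nats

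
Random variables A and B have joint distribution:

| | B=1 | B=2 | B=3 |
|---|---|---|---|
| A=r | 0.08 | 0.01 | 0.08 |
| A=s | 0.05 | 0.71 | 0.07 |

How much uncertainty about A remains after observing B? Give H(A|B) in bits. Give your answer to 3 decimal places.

0.351 bits

Marginals: p(A) = (0.1700, 0.8300), p(B) = (0.1300, 0.7200, 0.1500).
H(A|B) = Σ p(B) · H(A|B=·).
  B=1: p=0.1300, H(A|B=1) = 0.9612
  B=2: p=0.7200, H(A|B=2) = 0.1056
  B=3: p=0.1500, H(A|B=3) = 0.9968
Weighted sum = 0.351 bits.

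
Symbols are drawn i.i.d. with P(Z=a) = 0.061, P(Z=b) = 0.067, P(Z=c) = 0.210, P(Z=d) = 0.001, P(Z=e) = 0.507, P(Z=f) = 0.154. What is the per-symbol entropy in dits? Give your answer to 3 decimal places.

0.573 dits

H(Z) = −Σ p·log₁₀ p.
  −(0.061)·log₁₀(0.061) = 0.0741
  −(0.067)·log₁₀(0.067) = 0.0787
  −(0.210)·log₁₀(0.210) = 0.1423
  −(0.001)·log₁₀(0.001) = 0.0030
  −(0.507)·log₁₀(0.507) = 0.1496
  −(0.154)·log₁₀(0.154) = 0.1251
Sum: 0.0741 + 0.0787 + 0.1423 + 0.0030 + 0.1496 + 0.1251 = 0.573 dits.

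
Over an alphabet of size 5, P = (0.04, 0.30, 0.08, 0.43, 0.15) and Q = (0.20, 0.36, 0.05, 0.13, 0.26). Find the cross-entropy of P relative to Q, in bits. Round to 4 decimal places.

2.4380 bits

H(P,Q) = −Σ p·log₂ q.
  −0.04·log₂(0.20) = 0.09288
  −0.30·log₂(0.36) = 0.44218
  −0.08·log₂(0.05) = 0.34575
  −0.43·log₂(0.13) = 1.26567
  −0.15·log₂(0.26) = 0.29151
H(P,Q) = 2.4380 bits.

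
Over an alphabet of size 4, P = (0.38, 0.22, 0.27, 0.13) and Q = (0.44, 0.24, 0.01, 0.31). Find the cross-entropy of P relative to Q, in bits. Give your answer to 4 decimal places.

H(P,Q) = −Σ p·log₂ q.
  −0.38·log₂(0.44) = 0.45008
  −0.22·log₂(0.24) = 0.45296
  −0.27·log₂(0.01) = 1.79384
  −0.13·log₂(0.31) = 0.21966
H(P,Q) = 2.9165 bits.

2.9165 bits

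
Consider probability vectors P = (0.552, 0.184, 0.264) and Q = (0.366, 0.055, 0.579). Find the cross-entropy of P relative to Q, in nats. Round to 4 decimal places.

H(P,Q) = −Σ p·ln q.
  −0.552·ln(0.366) = 0.55483
  −0.184·ln(0.055) = 0.53368
  −0.264·ln(0.579) = 0.14426
H(P,Q) = 1.2328 nats.

1.2328 nats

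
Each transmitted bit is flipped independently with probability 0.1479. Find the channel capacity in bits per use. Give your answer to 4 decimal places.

0.3954 bits

Binary symmetric channel: C = 1 − h₂(ε) where h₂ is the binary entropy function.
h₂(0.1479) = −0.1479·log₂0.1479 − 0.8521·log₂0.8521 = 0.6046.
C = 1 − 0.6046 = 0.3954 bits per channel use.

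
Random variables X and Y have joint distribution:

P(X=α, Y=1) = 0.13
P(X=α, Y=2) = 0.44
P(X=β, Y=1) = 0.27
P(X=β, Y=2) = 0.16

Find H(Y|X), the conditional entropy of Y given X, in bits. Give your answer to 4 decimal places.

Chain rule: H(Y|X) = H(X,Y) − H(X).
Marginals: p(X) = (0.5700, 0.4300), p(Y) = (0.4000, 0.6000).
H(X,Y) = 1.8368 bits; H(X) = 0.9858 bits.
H(Y|X) = 1.8368 − 0.9858 = 0.8510 bits.

0.8510 bits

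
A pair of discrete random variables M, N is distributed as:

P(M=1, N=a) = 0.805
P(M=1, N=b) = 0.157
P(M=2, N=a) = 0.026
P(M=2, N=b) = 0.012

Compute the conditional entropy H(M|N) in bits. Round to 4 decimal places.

0.2293 bits

Marginals: p(M) = (0.9620, 0.0380), p(N) = (0.8310, 0.1690).
H(M|N) = Σ p(N) · H(M|N=·).
  N=a: p=0.8310, H(M|N=a) = 0.2008
  N=b: p=0.1690, H(M|N=b) = 0.3697
Weighted sum = 0.2293 bits.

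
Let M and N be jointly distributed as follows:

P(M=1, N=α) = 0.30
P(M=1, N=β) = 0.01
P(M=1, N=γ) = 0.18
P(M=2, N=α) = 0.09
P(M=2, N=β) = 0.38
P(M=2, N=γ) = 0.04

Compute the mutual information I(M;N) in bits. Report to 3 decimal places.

0.478 bits

Marginals: p(M) = (0.4900, 0.5100), p(N) = (0.3900, 0.3900, 0.2200).
I(M;N) = Σ p(x,y)·log₂[p(x,y)/(p(x)p(y))].
  (1,α): 0.30·log₂(1.5699) = 0.1952
  (1,β): 0.01·log₂(0.0523) = -0.0426
  (1,γ): 0.18·log₂(1.6698) = 0.1331
  (2,α): 0.09·log₂(0.4525) = -0.1030
  (2,β): 0.38·log₂(1.9105) = 0.3549
  (2,γ): 0.04·log₂(0.3565) = -0.0595
Sum = 0.478 bits.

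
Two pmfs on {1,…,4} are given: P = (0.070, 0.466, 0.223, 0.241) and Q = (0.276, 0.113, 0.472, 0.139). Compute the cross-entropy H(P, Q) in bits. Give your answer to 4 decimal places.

H(P,Q) = −Σ p·log₂ q.
  −0.070·log₂(0.276) = 0.13001
  −0.466·log₂(0.113) = 1.46585
  −0.223·log₂(0.472) = 0.24154
  −0.241·log₂(0.139) = 0.68609
H(P,Q) = 2.5235 bits.

2.5235 bits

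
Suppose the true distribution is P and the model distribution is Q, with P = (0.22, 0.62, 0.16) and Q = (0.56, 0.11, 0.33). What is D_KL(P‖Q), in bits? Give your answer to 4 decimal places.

D(P‖Q) = Σ p·log₂(p/q).
  0.22·log₂(0.22/0.56) = -0.29654
  0.62·log₂(0.62/0.11) = 1.54675
  0.16·log₂(0.16/0.33) = -0.16710
D(P‖Q) = 1.0831 bits.

1.0831 bits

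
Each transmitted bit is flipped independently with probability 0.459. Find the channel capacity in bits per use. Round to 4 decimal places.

Binary symmetric channel: C = 1 − h₂(ε) where h₂ is the binary entropy function.
h₂(0.459) = −0.459·log₂0.459 − 0.541·log₂0.541 = 0.9951.
C = 1 − 0.9951 = 0.0049 bits per channel use.

0.0049 bits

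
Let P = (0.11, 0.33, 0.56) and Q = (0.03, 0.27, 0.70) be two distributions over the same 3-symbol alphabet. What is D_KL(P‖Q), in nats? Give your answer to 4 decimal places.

D(P‖Q) = Σ p·ln(p/q).
  0.11·ln(0.11/0.03) = 0.14292
  0.33·ln(0.33/0.27) = 0.06622
  0.56·ln(0.56/0.70) = -0.12496
D(P‖Q) = 0.0842 nats.

0.0842 nats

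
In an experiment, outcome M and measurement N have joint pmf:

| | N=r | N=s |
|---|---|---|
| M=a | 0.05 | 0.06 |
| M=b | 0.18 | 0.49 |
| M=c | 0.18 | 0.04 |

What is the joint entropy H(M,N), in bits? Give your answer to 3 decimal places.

2.040 bits

H(M,N) = −Σ p(x,y)·log₂ p(x,y) over all 6 cells.
  cell (a,r): −0.05·log₂0.05 = 0.2161
  cell (a,s): −0.06·log₂0.06 = 0.2435
  cell (b,r): −0.18·log₂0.18 = 0.4453
  cell (b,s): −0.49·log₂0.49 = 0.5043
  cell (c,r): −0.18·log₂0.18 = 0.4453
  cell (c,s): −0.04·log₂0.04 = 0.1858
Sum = 2.040 bits.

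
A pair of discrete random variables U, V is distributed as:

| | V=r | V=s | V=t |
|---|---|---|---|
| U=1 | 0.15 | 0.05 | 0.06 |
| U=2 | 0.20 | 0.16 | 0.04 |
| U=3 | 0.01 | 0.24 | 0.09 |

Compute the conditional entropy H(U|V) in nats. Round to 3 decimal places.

Chain rule: H(U|V) = H(U,V) − H(V).
Marginals: p(U) = (0.2600, 0.4000, 0.3400), p(V) = (0.3600, 0.4500, 0.1900).
H(U,V) = 1.9523 nats; H(V) = 1.0427 nats.
H(U|V) = 1.9523 − 1.0427 = 0.910 nats.

0.910 nats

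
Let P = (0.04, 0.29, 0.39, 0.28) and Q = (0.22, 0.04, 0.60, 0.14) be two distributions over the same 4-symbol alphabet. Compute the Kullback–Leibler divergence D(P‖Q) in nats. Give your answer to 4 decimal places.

D(P‖Q) = Σ p·ln(p/q).
  0.04·ln(0.04/0.22) = -0.06819
  0.29·ln(0.29/0.04) = 0.57449
  0.39·ln(0.39/0.60) = -0.16801
  0.28·ln(0.28/0.14) = 0.19408
D(P‖Q) = 0.5324 nats.

0.5324 nats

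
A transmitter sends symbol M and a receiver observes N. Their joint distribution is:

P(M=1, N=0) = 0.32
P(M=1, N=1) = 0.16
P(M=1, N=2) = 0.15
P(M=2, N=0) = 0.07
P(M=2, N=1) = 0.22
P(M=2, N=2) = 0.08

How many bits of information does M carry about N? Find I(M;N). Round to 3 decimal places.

Marginals: p(M) = (0.6300, 0.3700), p(N) = (0.3900, 0.3800, 0.2300).
I(M;N) = H(M) + H(N) − H(M,N).
H(M) = 0.9507, H(N) = 1.5479, H(M,N) = 2.4002.
I(M;N) = 0.9507 + 1.5479 − 2.4002 = 0.098 bits.

0.098 bits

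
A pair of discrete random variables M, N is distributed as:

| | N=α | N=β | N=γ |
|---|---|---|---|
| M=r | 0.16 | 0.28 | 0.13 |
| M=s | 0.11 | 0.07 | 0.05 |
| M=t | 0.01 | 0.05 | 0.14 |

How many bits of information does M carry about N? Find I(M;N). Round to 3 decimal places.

Marginals: p(M) = (0.5700, 0.2300, 0.2000), p(N) = (0.2800, 0.4000, 0.3200).
I(M;N) = H(M) + H(N) − H(M,N).
H(M) = 1.4143, H(N) = 1.5690, H(M,N) = 2.8345.
I(M;N) = 1.4143 + 1.5690 − 2.8345 = 0.149 bits.

0.149 bits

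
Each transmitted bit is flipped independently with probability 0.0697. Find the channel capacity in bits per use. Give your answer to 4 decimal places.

0.6352 bits

Binary symmetric channel: C = 1 − h₂(ε) where h₂ is the binary entropy function.
h₂(0.0697) = −0.0697·log₂0.0697 − 0.9303·log₂0.9303 = 0.3648.
C = 1 − 0.3648 = 0.6352 bits per channel use.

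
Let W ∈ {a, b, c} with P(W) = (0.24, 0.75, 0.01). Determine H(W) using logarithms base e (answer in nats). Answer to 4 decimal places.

H(W) = −Σ p·ln p.
  −(0.24)·ln(0.24) = 0.34251
  −(0.75)·ln(0.75) = 0.21576
  −(0.01)·ln(0.01) = 0.04605
Sum: 0.34251 + 0.21576 + 0.04605 = 0.6043 nats.

0.6043 nats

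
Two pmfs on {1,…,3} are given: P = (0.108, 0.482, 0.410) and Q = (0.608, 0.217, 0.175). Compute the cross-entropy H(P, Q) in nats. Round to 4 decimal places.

H(P,Q) = −Σ p·ln q.
  −0.108·ln(0.608) = 0.05374
  −0.482·ln(0.217) = 0.73643
  −0.410·ln(0.175) = 0.71462
H(P,Q) = 1.5048 nats.

1.5048 nats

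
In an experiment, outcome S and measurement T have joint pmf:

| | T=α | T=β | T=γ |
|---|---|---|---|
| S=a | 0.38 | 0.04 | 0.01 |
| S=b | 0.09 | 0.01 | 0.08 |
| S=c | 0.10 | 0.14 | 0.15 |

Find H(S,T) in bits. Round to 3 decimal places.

H(S,T) = −Σ p(x,y)·log₂ p(x,y) over all 9 cells.
  cell (a,α): −0.38·log₂0.38 = 0.5305
  cell (a,β): −0.04·log₂0.04 = 0.1858
  cell (a,γ): −0.01·log₂0.01 = 0.0664
  cell (b,α): −0.09·log₂0.09 = 0.3127
  cell (b,β): −0.01·log₂0.01 = 0.0664
  cell (b,γ): −0.08·log₂0.08 = 0.2915
  cell (c,α): −0.10·log₂0.10 = 0.3322
  cell (c,β): −0.14·log₂0.14 = 0.3971
  cell (c,γ): −0.15·log₂0.15 = 0.4105
Sum = 2.593 bits.

2.593 bits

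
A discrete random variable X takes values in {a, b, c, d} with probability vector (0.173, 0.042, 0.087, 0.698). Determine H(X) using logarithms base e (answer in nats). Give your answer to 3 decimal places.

0.900 nats

H(X) = −Σ p·ln p.
  −(0.173)·ln(0.173) = 0.3035
  −(0.042)·ln(0.042) = 0.1331
  −(0.087)·ln(0.087) = 0.2124
  −(0.698)·ln(0.698) = 0.2510
Sum: 0.3035 + 0.1331 + 0.2124 + 0.2510 = 0.900 nats.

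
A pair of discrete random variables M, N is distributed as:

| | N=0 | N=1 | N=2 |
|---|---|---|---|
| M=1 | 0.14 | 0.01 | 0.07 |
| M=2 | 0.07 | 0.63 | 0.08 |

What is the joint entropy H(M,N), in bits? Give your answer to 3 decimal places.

1.712 bits

H(M,N) = −Σ p(x,y)·log₂ p(x,y) over all 6 cells.
  cell (1,0): −0.14·log₂0.14 = 0.3971
  cell (1,1): −0.01·log₂0.01 = 0.0664
  cell (1,2): −0.07·log₂0.07 = 0.2686
  cell (2,0): −0.07·log₂0.07 = 0.2686
  cell (2,1): −0.63·log₂0.63 = 0.4199
  cell (2,2): −0.08·log₂0.08 = 0.2915
Sum = 1.712 bits.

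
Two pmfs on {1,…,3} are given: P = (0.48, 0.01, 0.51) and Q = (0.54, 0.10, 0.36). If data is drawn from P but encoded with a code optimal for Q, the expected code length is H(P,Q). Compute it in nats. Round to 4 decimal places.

0.8398 nats

H(P,Q) = −Σ p·ln q.
  −0.48·ln(0.54) = 0.29577
  −0.01·ln(0.10) = 0.02303
  −0.51·ln(0.36) = 0.52104
H(P,Q) = 0.8398 nats.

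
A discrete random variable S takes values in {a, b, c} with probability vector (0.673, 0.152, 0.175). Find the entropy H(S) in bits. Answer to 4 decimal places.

1.2377 bits

H(S) = −Σ p·log₂ p.
  −(0.673)·log₂(0.673) = 0.38450
  −(0.152)·log₂(0.152) = 0.41311
  −(0.175)·log₂(0.175) = 0.44005
Sum: 0.38450 + 0.41311 + 0.44005 = 1.2377 bits.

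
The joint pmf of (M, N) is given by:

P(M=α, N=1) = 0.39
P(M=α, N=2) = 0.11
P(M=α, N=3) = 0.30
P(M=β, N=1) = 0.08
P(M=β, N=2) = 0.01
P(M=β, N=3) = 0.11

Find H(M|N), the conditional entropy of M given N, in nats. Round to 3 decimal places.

0.487 nats

Marginals: p(M) = (0.8000, 0.2000), p(N) = (0.4700, 0.1200, 0.4100).
H(M|N) = Σ p(N) · H(M|N=·).
  N=1: p=0.4700, H(M|N=1) = 0.4562
  N=2: p=0.1200, H(M|N=2) = 0.2868
  N=3: p=0.4100, H(M|N=3) = 0.5816
Weighted sum = 0.487 nats.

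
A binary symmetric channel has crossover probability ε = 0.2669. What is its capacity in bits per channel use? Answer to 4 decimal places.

0.1630 bits

Binary symmetric channel: C = 1 − h₂(ε) where h₂ is the binary entropy function.
h₂(0.2669) = −0.2669·log₂0.2669 − 0.7331·log₂0.7331 = 0.8370.
C = 1 − 0.8370 = 0.1630 bits per channel use.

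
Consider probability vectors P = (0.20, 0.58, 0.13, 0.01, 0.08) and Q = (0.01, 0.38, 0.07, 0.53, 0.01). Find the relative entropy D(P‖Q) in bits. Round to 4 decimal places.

1.5170 bits

D(P‖Q) = Σ p·log₂(p/q).
  0.20·log₂(0.20/0.01) = 0.86439
  0.58·log₂(0.58/0.38) = 0.35383
  0.13·log₂(0.13/0.07) = 0.11610
  0.01·log₂(0.01/0.53) = -0.05728
  0.08·log₂(0.08/0.01) = 0.24000
D(P‖Q) = 1.5170 bits.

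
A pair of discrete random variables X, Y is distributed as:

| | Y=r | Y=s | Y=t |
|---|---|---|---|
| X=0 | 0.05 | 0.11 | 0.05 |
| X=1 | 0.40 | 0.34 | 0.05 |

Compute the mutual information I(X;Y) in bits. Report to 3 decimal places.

Marginals: p(X) = (0.2100, 0.7900), p(Y) = (0.4500, 0.4500, 0.1000).
I(X;Y) = Σ p(x,y)·log₂[p(x,y)/(p(x)p(y))].
  (0,r): 0.05·log₂(0.5291) = -0.0459
  (0,s): 0.11·log₂(1.1640) = 0.0241
  (0,t): 0.05·log₂(2.3810) = 0.0626
  (1,r): 0.40·log₂(1.1252) = 0.0681
  (1,s): 0.34·log₂(0.9564) = -0.0219
  (1,t): 0.05·log₂(0.6329) = -0.0330
Sum = 0.054 bits.

0.054 bits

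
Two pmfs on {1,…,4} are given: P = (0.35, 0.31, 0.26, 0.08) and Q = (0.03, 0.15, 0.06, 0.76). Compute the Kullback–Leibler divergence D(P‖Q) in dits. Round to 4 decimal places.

D(P‖Q) = Σ p·log₁₀(p/q).
  0.35·log₁₀(0.35/0.03) = 0.37343
  0.31·log₁₀(0.31/0.15) = 0.09773
  0.26·log₁₀(0.26/0.06) = 0.16557
  0.08·log₁₀(0.08/0.76) = -0.07822
D(P‖Q) = 0.5585 dits.

0.5585 dits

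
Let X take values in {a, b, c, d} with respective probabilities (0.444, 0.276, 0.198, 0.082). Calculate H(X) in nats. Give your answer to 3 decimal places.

1.242 nats

H(X) = −Σ p·ln p.
  −(0.444)·ln(0.444) = 0.3605
  −(0.276)·ln(0.276) = 0.3553
  −(0.198)·ln(0.198) = 0.3207
  −(0.082)·ln(0.082) = 0.2051
Sum: 0.3605 + 0.3553 + 0.3207 + 0.2051 = 1.242 nats.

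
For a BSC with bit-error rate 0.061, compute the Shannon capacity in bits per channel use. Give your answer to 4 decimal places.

Binary symmetric channel: C = 1 − h₂(ε) where h₂ is the binary entropy function.
h₂(0.061) = −0.061·log₂0.061 − 0.939·log₂0.939 = 0.3314.
C = 1 − 0.3314 = 0.6686 bits per channel use.

0.6686 bits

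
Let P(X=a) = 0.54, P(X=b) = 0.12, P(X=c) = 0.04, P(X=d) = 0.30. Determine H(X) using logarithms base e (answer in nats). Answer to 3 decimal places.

H(X) = −Σ p·ln p.
  −(0.54)·ln(0.54) = 0.3327
  −(0.12)·ln(0.12) = 0.2544
  −(0.04)·ln(0.04) = 0.1288
  −(0.30)·ln(0.30) = 0.3612
Sum: 0.3327 + 0.2544 + 0.1288 + 0.3612 = 1.077 nats.

1.077 nats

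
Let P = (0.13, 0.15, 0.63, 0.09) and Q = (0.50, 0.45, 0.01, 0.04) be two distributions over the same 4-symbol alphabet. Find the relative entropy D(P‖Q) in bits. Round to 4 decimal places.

3.3806 bits

D(P‖Q) = Σ p·log₂(p/q).
  0.13·log₂(0.13/0.50) = -0.25264
  0.15·log₂(0.15/0.45) = -0.23774
  0.63·log₂(0.63/0.01) = 3.76569
  0.09·log₂(0.09/0.04) = 0.10529
D(P‖Q) = 3.3806 bits.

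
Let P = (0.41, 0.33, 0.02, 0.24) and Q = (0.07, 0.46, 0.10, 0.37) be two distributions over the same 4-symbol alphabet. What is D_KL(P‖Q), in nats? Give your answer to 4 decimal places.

D(P‖Q) = Σ p·ln(p/q).
  0.41·ln(0.41/0.07) = 0.72474
  0.33·ln(0.33/0.46) = -0.10960
  0.02·ln(0.02/0.10) = -0.03219
  0.24·ln(0.24/0.37) = -0.10389
D(P‖Q) = 0.4791 nats.

0.4791 nats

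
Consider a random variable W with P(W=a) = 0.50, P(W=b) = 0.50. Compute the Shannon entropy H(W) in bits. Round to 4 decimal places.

H(W) = −Σ p·log₂ p.
  −(0.50)·log₂(0.50) = 0.50000
  −(0.50)·log₂(0.50) = 0.50000
Sum: 0.50000 + 0.50000 = 1.0000 bits.

1.0000 bits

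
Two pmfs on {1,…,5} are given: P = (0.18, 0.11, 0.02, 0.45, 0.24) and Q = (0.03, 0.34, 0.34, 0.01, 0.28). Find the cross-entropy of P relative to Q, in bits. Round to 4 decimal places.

4.5434 bits

H(P,Q) = −Σ p·log₂ q.
  −0.18·log₂(0.03) = 0.91060
  −0.11·log₂(0.34) = 0.17120
  −0.02·log₂(0.34) = 0.03113
  −0.45·log₂(0.01) = 2.98974
  −0.24·log₂(0.28) = 0.44076
H(P,Q) = 4.5434 bits.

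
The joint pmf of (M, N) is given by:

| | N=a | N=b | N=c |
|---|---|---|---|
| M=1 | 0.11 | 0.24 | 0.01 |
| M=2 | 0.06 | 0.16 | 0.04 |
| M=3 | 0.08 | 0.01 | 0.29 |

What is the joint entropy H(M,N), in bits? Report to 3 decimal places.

H(M,N) = −Σ p(x,y)·log₂ p(x,y) over all 9 cells.
  cell (1,a): −0.11·log₂0.11 = 0.3503
  cell (1,b): −0.24·log₂0.24 = 0.4941
  cell (1,c): −0.01·log₂0.01 = 0.0664
  cell (2,a): −0.06·log₂0.06 = 0.2435
  cell (2,b): −0.16·log₂0.16 = 0.4230
  cell (2,c): −0.04·log₂0.04 = 0.1858
  cell (3,a): −0.08·log₂0.08 = 0.2915
  cell (3,b): −0.01·log₂0.01 = 0.0664
  cell (3,c): −0.29·log₂0.29 = 0.5179
Sum = 2.639 bits.

2.639 bits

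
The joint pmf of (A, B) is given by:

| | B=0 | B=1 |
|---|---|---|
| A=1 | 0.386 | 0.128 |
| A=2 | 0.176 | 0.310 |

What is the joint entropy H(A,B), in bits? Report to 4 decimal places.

H(A,B) = −Σ p(x,y)·log₂ p(x,y) over all 4 cells.
  cell (1,0): −0.386·log₂0.386 = 0.53010
  cell (1,1): −0.128·log₂0.128 = 0.37962
  cell (2,0): −0.176·log₂0.176 = 0.44112
  cell (2,1): −0.310·log₂0.310 = 0.52379
Sum = 1.8746 bits.

1.8746 bits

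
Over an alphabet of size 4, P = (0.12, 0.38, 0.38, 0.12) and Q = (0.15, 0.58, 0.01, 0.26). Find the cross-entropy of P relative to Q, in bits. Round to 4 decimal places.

3.3849 bits

H(P,Q) = −Σ p·log₂ q.
  −0.12·log₂(0.15) = 0.32844
  −0.38·log₂(0.58) = 0.29863
  −0.38·log₂(0.01) = 2.52467
  −0.12·log₂(0.26) = 0.23321
H(P,Q) = 3.3849 bits.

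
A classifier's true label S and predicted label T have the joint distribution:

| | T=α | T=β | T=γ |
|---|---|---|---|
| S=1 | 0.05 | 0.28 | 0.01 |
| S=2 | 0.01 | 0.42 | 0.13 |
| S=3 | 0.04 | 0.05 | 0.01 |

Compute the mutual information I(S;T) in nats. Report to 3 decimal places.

Marginals: p(S) = (0.3400, 0.5600, 0.1000), p(T) = (0.1000, 0.7500, 0.1500).
I(S;T) = H(S) + H(T) − H(S,T).
H(S) = 0.9218, H(T) = 0.7306, H(S,T) = 1.5525.
I(S;T) = 0.9218 + 0.7306 − 1.5525 = 0.100 nats.

0.100 nats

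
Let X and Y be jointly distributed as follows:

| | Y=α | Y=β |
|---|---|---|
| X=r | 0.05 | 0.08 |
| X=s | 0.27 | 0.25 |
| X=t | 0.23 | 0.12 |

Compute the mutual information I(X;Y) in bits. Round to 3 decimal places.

0.024 bits

Marginals: p(X) = (0.1300, 0.5200, 0.3500), p(Y) = (0.5500, 0.4500).
I(X;Y) = H(X) + H(Y) − H(X,Y).
H(X) = 1.4033, H(Y) = 0.9928, H(X,Y) = 2.3724.
I(X;Y) = 1.4033 + 0.9928 − 2.3724 = 0.024 bits.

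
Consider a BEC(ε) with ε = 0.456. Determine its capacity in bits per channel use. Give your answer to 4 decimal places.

Binary erasure channel: capacity C = 1 − ε.
C = 1 − 0.456 = 0.5440 bits per channel use.

0.5440 bits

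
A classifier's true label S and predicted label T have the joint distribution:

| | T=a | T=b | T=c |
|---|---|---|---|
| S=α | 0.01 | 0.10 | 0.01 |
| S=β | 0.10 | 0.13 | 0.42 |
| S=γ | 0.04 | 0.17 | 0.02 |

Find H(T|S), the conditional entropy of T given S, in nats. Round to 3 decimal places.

0.818 nats

Marginals: p(S) = (0.1200, 0.6500, 0.2300), p(T) = (0.1500, 0.4000, 0.4500).
H(T|S) = Σ p(S) · H(T|S=·).
  S=α: p=0.1200, H(T|S=α) = 0.5661
  S=β: p=0.6500, H(T|S=β) = 0.8920
  S=γ: p=0.2300, H(T|S=γ) = 0.7400
Weighted sum = 0.818 nats.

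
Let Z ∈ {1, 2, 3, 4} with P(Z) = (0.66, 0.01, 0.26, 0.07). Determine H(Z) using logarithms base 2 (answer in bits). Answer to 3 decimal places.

1.236 bits

H(Z) = −Σ p·log₂ p.
  −(0.66)·log₂(0.66) = 0.3956
  −(0.01)·log₂(0.01) = 0.0664
  −(0.26)·log₂(0.26) = 0.5053
  −(0.07)·log₂(0.07) = 0.2686
Sum: 0.3956 + 0.0664 + 0.5053 + 0.2686 = 1.236 bits.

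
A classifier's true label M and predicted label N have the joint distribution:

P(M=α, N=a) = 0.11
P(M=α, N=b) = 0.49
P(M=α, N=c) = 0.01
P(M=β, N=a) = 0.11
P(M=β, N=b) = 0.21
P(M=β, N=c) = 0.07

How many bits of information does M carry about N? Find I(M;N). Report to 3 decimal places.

0.084 bits

Marginals: p(M) = (0.6100, 0.3900), p(N) = (0.2200, 0.7000, 0.0800).
I(M;N) = H(M) + H(N) − H(M,N).
H(M) = 0.9648, H(N) = 1.1323, H(M,N) = 2.0127.
I(M;N) = 0.9648 + 1.1323 − 2.0127 = 0.084 bits.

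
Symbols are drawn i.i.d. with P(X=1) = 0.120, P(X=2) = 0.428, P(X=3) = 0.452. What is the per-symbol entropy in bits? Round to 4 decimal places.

H(X) = −Σ p·log₂ p.
  −(0.120)·log₂(0.120) = 0.36707
  −(0.428)·log₂(0.428) = 0.52401
  −(0.452)·log₂(0.452) = 0.51781
Sum: 0.36707 + 0.52401 + 0.51781 = 1.4089 bits.

1.4089 bits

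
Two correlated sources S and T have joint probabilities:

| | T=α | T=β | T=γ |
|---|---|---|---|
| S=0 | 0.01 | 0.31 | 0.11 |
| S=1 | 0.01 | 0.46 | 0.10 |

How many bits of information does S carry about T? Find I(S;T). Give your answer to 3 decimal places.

0.007 bits

Marginals: p(S) = (0.4300, 0.5700), p(T) = (0.0200, 0.7700, 0.2100).
I(S;T) = H(S) + H(T) − H(S,T).
H(S) = 0.9858, H(T) = 0.8760, H(S,T) = 1.8545.
I(S;T) = 0.9858 + 0.8760 − 1.8545 = 0.007 bits.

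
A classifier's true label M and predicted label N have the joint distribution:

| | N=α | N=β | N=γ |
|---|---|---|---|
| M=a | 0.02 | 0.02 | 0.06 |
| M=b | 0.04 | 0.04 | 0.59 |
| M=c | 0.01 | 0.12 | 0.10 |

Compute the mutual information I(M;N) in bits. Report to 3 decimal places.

0.176 bits

Marginals: p(M) = (0.1000, 0.6700, 0.2300), p(N) = (0.0700, 0.1800, 0.7500).
I(M;N) = H(M) + H(N) − H(M,N).
H(M) = 1.2070, H(N) = 1.0251, H(M,N) = 2.0556.
I(M;N) = 1.2070 + 1.0251 − 2.0556 = 0.176 bits.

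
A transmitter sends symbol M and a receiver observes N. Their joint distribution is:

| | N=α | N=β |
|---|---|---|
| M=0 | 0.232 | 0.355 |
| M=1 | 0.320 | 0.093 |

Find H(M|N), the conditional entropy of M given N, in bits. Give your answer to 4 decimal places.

0.8719 bits

Chain rule: H(M|N) = H(M,N) − H(N).
Marginals: p(M) = (0.5870, 0.4130), p(N) = (0.5520, 0.4480).
H(M,N) = 1.8641 bits; H(N) = 0.9922 bits.
H(M|N) = 1.8641 − 0.9922 = 0.8719 bits.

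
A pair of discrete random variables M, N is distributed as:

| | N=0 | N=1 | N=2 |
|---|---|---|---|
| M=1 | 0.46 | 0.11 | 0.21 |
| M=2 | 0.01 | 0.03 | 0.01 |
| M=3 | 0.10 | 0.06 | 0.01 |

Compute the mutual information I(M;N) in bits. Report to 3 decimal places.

0.079 bits

Marginals: p(M) = (0.7800, 0.0500, 0.1700), p(N) = (0.5700, 0.2000, 0.2300).
I(M;N) = H(M) + H(N) − H(M,N).
H(M) = 0.9303, H(N) = 1.4143, H(M,N) = 2.2653.
I(M;N) = 0.9303 + 1.4143 − 2.2653 = 0.079 bits.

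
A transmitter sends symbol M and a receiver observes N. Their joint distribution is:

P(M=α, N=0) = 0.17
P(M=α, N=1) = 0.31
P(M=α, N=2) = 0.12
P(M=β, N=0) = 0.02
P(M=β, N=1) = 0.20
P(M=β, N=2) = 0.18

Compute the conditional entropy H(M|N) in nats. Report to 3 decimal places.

Marginals: p(M) = (0.6000, 0.4000), p(N) = (0.1900, 0.5100, 0.3000).
H(M|N) = Σ p(N) · H(M|N=·).
  N=0: p=0.1900, H(M|N=0) = 0.3365
  N=1: p=0.5100, H(M|N=1) = 0.6697
  N=2: p=0.3000, H(M|N=2) = 0.6730
Weighted sum = 0.607 nats.

0.607 nats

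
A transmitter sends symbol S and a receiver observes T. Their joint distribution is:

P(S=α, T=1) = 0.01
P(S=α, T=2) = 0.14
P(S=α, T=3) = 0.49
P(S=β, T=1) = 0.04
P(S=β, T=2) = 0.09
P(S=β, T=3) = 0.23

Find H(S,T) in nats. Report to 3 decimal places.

H(S,T) = −Σ p(x,y)·ln p(x,y) over all 6 cells.
  cell (α,1): −0.01·ln0.01 = 0.0461
  cell (α,2): −0.14·ln0.14 = 0.2753
  cell (α,3): −0.49·ln0.49 = 0.3495
  cell (β,1): −0.04·ln0.04 = 0.1288
  cell (β,2): −0.09·ln0.09 = 0.2167
  cell (β,3): −0.23·ln0.23 = 0.3380
Sum = 1.354 nats.

1.354 nats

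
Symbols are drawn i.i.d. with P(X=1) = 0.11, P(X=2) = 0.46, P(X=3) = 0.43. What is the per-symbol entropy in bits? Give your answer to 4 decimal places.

H(X) = −Σ p·log₂ p.
  −(0.11)·log₂(0.11) = 0.35029
  −(0.46)·log₂(0.46) = 0.51534
  −(0.43)·log₂(0.43) = 0.52356
Sum: 0.35029 + 0.51534 + 0.52356 = 1.3892 bits.

1.3892 bits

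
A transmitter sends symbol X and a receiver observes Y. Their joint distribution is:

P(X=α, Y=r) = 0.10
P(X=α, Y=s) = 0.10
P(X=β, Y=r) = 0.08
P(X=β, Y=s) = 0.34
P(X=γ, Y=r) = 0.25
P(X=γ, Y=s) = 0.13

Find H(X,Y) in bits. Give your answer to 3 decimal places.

H(X,Y) = −Σ p(x,y)·log₂ p(x,y) over all 6 cells.
  cell (α,r): −0.10·log₂0.10 = 0.3322
  cell (α,s): −0.10·log₂0.10 = 0.3322
  cell (β,r): −0.08·log₂0.08 = 0.2915
  cell (β,s): −0.34·log₂0.34 = 0.5292
  cell (γ,r): −0.25·log₂0.25 = 0.5000
  cell (γ,s): −0.13·log₂0.13 = 0.3826
Sum = 2.368 bits.

2.368 bits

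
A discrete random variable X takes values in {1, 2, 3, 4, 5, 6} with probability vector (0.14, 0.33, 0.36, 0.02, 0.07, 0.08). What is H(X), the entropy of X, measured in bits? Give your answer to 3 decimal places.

H(X) = −Σ p·log₂ p.
  −(0.14)·log₂(0.14) = 0.3971
  −(0.33)·log₂(0.33) = 0.5278
  −(0.36)·log₂(0.36) = 0.5306
  −(0.02)·log₂(0.02) = 0.1129
  −(0.07)·log₂(0.07) = 0.2686
  −(0.08)·log₂(0.08) = 0.2915
Sum: 0.3971 + 0.5278 + 0.5306 + 0.1129 + 0.2686 + 0.2915 = 2.128 bits.

2.128 bits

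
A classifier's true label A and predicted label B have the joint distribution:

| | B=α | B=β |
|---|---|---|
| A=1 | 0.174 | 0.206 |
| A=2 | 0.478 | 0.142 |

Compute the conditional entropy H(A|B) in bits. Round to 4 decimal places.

0.8851 bits

Marginals: p(A) = (0.3800, 0.6200), p(B) = (0.6520, 0.3480).
H(A|B) = Σ p(B) · H(A|B=·).
  B=α: p=0.6520, H(A|B=α) = 0.8369
  B=β: p=0.3480, H(A|B=β) = 0.9755
Weighted sum = 0.8851 bits.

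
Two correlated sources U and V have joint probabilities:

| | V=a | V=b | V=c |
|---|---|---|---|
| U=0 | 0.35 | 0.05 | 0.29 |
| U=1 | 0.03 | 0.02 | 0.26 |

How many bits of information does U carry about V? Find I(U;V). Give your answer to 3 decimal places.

0.133 bits

Marginals: p(U) = (0.6900, 0.3100), p(V) = (0.3800, 0.0700, 0.5500).
I(U;V) = H(U) + H(V) − H(U,V).
H(U) = 0.8932, H(V) = 1.2734, H(U,V) = 2.0340.
I(U;V) = 0.8932 + 1.2734 − 2.0340 = 0.133 bits.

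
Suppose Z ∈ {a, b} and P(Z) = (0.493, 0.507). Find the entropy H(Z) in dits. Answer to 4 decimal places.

H(Z) = −Σ p·log₁₀ p.
  −(0.493)·log₁₀(0.493) = 0.15143
  −(0.507)·log₁₀(0.507) = 0.14956
Sum: 0.15143 + 0.14956 = 0.3010 dits.

0.3010 dits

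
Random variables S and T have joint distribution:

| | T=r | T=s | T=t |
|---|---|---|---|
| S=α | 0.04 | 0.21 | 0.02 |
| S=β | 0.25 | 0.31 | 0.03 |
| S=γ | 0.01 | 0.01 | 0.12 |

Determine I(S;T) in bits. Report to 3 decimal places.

0.350 bits

Marginals: p(S) = (0.2700, 0.5900, 0.1400), p(T) = (0.3000, 0.5300, 0.1700).
I(S;T) = H(S) + H(T) − H(S,T).
H(S) = 1.3562, H(T) = 1.4411, H(S,T) = 2.4470.
I(S;T) = 1.3562 + 1.4411 − 2.4470 = 0.350 bits.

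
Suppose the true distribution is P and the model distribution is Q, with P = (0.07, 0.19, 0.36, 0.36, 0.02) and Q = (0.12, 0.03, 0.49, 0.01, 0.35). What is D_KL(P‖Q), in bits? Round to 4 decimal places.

2.0700 bits

D(P‖Q) = Σ p·log₂(p/q).
  0.07·log₂(0.07/0.12) = -0.05443
  0.19·log₂(0.19/0.03) = 0.50596
  0.36·log₂(0.36/0.49) = -0.16012
  0.36·log₂(0.36/0.01) = 1.86117
  0.02·log₂(0.02/0.35) = -0.08259
D(P‖Q) = 2.0700 bits.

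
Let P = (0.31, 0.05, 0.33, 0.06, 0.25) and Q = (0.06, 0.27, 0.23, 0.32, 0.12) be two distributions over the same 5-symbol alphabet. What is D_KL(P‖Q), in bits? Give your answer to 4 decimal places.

D(P‖Q) = Σ p·log₂(p/q).
  0.31·log₂(0.31/0.06) = 0.73446
  0.05·log₂(0.05/0.27) = -0.12165
  0.33·log₂(0.33/0.23) = 0.17187
  0.06·log₂(0.06/0.32) = -0.14490
  0.25·log₂(0.25/0.12) = 0.26472
D(P‖Q) = 0.9045 bits.

0.9045 bits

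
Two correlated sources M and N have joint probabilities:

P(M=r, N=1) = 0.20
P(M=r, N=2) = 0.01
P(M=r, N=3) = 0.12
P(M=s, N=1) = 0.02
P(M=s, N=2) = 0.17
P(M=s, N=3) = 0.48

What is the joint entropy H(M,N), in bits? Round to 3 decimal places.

1.954 bits

H(M,N) = −Σ p(x,y)·log₂ p(x,y) over all 6 cells.
  cell (r,1): −0.20·log₂0.20 = 0.4644
  cell (r,2): −0.01·log₂0.01 = 0.0664
  cell (r,3): −0.12·log₂0.12 = 0.3671
  cell (s,1): −0.02·log₂0.02 = 0.1129
  cell (s,2): −0.17·log₂0.17 = 0.4346
  cell (s,3): −0.48·log₂0.48 = 0.5083
Sum = 1.954 bits.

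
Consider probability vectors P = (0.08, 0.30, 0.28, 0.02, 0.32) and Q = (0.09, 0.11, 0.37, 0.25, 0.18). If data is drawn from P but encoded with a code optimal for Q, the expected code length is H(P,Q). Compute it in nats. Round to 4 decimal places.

1.7097 nats

H(P,Q) = −Σ p·ln q.
  −0.08·ln(0.09) = 0.19264
  −0.30·ln(0.11) = 0.66218
  −0.28·ln(0.37) = 0.27839
  −0.02·ln(0.25) = 0.02773
  −0.32·ln(0.18) = 0.54874
H(P,Q) = 1.7097 nats.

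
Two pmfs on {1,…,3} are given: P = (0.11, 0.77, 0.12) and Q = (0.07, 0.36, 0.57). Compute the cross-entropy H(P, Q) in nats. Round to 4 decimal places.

H(P,Q) = −Σ p·ln q.
  −0.11·ln(0.07) = 0.29252
  −0.77·ln(0.36) = 0.78667
  −0.12·ln(0.57) = 0.06745
H(P,Q) = 1.1466 nats.

1.1466 nats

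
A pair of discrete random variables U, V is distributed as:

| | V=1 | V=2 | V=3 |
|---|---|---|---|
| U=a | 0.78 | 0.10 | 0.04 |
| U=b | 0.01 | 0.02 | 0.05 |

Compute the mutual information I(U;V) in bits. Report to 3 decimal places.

Marginals: p(U) = (0.9200, 0.0800), p(V) = (0.7900, 0.1200, 0.0900).
I(U;V) = Σ p(x,y)·log₂[p(x,y)/(p(x)p(y))].
  (a,1): 0.78·log₂(1.0732) = 0.0795
  (a,2): 0.10·log₂(0.9058) = -0.0143
  (a,3): 0.04·log₂(0.4831) = -0.0420
  (b,1): 0.01·log₂(0.1582) = -0.0266
  (b,2): 0.02·log₂(2.0833) = 0.0212
  (b,3): 0.05·log₂(6.9444) = 0.1398
Sum = 0.158 bits.

0.158 bits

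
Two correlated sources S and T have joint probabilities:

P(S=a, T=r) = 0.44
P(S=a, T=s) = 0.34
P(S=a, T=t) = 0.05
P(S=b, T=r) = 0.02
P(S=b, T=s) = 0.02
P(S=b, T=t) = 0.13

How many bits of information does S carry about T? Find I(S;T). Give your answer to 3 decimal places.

Marginals: p(S) = (0.8300, 0.1700), p(T) = (0.4600, 0.3600, 0.1800).
I(S;T) = H(S) + H(T) − H(S,T).
H(S) = 0.6577, H(T) = 1.4913, H(S,T) = 1.8748.
I(S;T) = 0.6577 + 1.4913 − 1.8748 = 0.274 bits.

0.274 bits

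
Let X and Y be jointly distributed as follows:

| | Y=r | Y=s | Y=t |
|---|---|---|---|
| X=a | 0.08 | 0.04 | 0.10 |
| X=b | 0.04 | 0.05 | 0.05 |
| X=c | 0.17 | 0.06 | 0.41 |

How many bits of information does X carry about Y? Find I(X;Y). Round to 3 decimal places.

Marginals: p(X) = (0.2200, 0.1400, 0.6400), p(Y) = (0.2900, 0.1500, 0.5600).
I(X;Y) = Σ p(x,y)·log₂[p(x,y)/(p(x)p(y))].
  (a,r): 0.08·log₂(1.2539) = 0.0261
  (a,s): 0.04·log₂(1.2121) = 0.0111
  (a,t): 0.10·log₂(0.8117) = -0.0301
  (b,r): 0.04·log₂(0.9852) = -0.0009
  (b,s): 0.05·log₂(2.3810) = 0.0626
  (b,t): 0.05·log₂(0.6378) = -0.0324
  (c,r): 0.17·log₂(0.9159) = -0.0215
  (c,s): 0.06·log₂(0.6250) = -0.0407
  (c,t): 0.41·log₂(1.1440) = 0.0796
Sum = 0.054 bits.

0.054 bits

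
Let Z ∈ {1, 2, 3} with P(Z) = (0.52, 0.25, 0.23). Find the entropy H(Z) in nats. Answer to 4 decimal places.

H(Z) = −Σ p·ln p.
  −(0.52)·ln(0.52) = 0.34004
  −(0.25)·ln(0.25) = 0.34657
  −(0.23)·ln(0.23) = 0.33803
Sum: 0.34004 + 0.34657 + 0.33803 = 1.0246 nats.

1.0246 nats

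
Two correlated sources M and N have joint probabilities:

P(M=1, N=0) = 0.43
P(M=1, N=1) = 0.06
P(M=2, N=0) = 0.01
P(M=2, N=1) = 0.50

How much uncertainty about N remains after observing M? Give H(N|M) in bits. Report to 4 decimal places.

Marginals: p(M) = (0.4900, 0.5100), p(N) = (0.4400, 0.5600).
H(N|M) = Σ p(M) · H(N|M=·).
  M=1: p=0.4900, H(N|M=1) = 0.5364
  M=2: p=0.5100, H(N|M=2) = 0.1392
Weighted sum = 0.3338 bits.

0.3338 bits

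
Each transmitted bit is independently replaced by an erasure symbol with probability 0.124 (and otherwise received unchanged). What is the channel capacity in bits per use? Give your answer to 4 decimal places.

Binary erasure channel: capacity C = 1 − ε.
C = 1 − 0.124 = 0.8760 bits per channel use.

0.8760 bits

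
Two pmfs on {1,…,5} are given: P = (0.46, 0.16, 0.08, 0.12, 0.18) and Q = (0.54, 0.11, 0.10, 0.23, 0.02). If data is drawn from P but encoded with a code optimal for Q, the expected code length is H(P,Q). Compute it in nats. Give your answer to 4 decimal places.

H(P,Q) = −Σ p·ln q.
  −0.46·ln(0.54) = 0.28345
  −0.16·ln(0.11) = 0.35316
  −0.08·ln(0.10) = 0.18421
  −0.12·ln(0.23) = 0.17636
  −0.18·ln(0.02) = 0.70416
H(P,Q) = 1.7013 nats.

1.7013 nats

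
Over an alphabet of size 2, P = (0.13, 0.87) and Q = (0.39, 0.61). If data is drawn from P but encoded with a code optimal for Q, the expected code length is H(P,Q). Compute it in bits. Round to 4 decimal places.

H(P,Q) = −Σ p·log₂ q.
  −0.13·log₂(0.39) = 0.17660
  −0.87·log₂(0.61) = 0.62041
H(P,Q) = 0.7970 bits.

0.7970 bits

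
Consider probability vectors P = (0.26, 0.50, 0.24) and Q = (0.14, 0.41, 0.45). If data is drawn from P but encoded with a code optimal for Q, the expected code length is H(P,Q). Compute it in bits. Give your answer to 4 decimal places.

1.6571 bits

H(P,Q) = −Σ p·log₂ q.
  −0.26·log₂(0.14) = 0.73749
  −0.50·log₂(0.41) = 0.64315
  −0.24·log₂(0.45) = 0.27648
H(P,Q) = 1.6571 bits.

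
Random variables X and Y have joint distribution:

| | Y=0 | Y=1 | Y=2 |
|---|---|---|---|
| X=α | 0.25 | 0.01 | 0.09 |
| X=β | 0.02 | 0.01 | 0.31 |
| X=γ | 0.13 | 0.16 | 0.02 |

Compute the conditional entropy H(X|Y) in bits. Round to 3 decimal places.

Chain rule: H(X|Y) = H(X,Y) − H(Y).
Marginals: p(X) = (0.3500, 0.3400, 0.3100), p(Y) = (0.4000, 0.1800, 0.4200).
H(X,Y) = 2.5007 bits; H(Y) = 1.4997 bits.
H(X|Y) = 2.5007 − 1.4997 = 1.001 bits.

1.001 bits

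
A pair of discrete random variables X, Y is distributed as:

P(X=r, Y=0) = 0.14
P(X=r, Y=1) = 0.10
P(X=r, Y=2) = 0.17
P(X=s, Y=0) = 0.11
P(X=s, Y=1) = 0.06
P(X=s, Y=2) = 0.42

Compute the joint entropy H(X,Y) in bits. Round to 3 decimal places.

2.283 bits

H(X,Y) = −Σ p(x,y)·log₂ p(x,y) over all 6 cells.
  cell (r,0): −0.14·log₂0.14 = 0.3971
  cell (r,1): −0.10·log₂0.10 = 0.3322
  cell (r,2): −0.17·log₂0.17 = 0.4346
  cell (s,0): −0.11·log₂0.11 = 0.3503
  cell (s,1): −0.06·log₂0.06 = 0.2435
  cell (s,2): −0.42·log₂0.42 = 0.5256
Sum = 2.283 bits.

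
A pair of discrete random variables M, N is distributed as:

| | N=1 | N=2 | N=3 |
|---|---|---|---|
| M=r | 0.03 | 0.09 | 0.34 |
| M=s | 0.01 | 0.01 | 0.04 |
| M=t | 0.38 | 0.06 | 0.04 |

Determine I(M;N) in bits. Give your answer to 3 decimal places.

Marginals: p(M) = (0.4600, 0.0600, 0.4800), p(N) = (0.4200, 0.1600, 0.4200).
I(M;N) = Σ p(x,y)·log₂[p(x,y)/(p(x)p(y))].
  (r,1): 0.03·log₂(0.1553) = -0.0806
  (r,2): 0.09·log₂(1.2228) = 0.0261
  (r,3): 0.34·log₂(1.7598) = 0.2772
  (s,1): 0.01·log₂(0.3968) = -0.0133
  (s,2): 0.01·log₂(1.0417) = 0.0006
  (s,3): 0.04·log₂(1.5873) = 0.0267
  (t,1): 0.38·log₂(1.8849) = 0.3475
  (t,2): 0.06·log₂(0.7812) = -0.0214
  (t,3): 0.04·log₂(0.1984) = -0.0933
Sum = 0.469 bits.

0.469 bits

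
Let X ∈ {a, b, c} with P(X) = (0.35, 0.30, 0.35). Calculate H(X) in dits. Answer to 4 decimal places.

0.4760 dits

H(X) = −Σ p·log₁₀ p.
  −(0.35)·log₁₀(0.35) = 0.15958
  −(0.30)·log₁₀(0.30) = 0.15686
  −(0.35)·log₁₀(0.35) = 0.15958
Sum: 0.15958 + 0.15686 + 0.15958 = 0.4760 dits.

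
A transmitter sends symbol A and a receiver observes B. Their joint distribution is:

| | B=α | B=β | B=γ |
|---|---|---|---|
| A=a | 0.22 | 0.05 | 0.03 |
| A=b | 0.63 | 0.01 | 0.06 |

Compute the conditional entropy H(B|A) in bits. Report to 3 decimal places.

Chain rule: H(B|A) = H(A,B) − H(A).
Marginals: p(A) = (0.3000, 0.7000), p(B) = (0.8500, 0.0600, 0.0900).
H(A,B) = 1.5784 bits; H(A) = 0.8813 bits.
H(B|A) = 1.5784 − 0.8813 = 0.697 bits.

0.697 bits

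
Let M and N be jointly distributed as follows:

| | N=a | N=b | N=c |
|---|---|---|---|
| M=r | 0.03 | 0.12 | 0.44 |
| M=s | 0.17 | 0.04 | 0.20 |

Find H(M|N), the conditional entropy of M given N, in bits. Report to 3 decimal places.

0.825 bits

Chain rule: H(M|N) = H(M,N) − H(N).
Marginals: p(M) = (0.5900, 0.4100), p(N) = (0.2000, 0.1600, 0.6400).
H(M,N) = 2.1247 bits; H(N) = 1.2995 bits.
H(M|N) = 2.1247 − 1.2995 = 0.825 bits.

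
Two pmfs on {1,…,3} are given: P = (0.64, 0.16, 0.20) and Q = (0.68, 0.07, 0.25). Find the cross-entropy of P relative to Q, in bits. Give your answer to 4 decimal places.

H(P,Q) = −Σ p·log₂ q.
  −0.64·log₂(0.68) = 0.35609
  −0.16·log₂(0.07) = 0.61384
  −0.20·log₂(0.25) = 0.40000
H(P,Q) = 1.3699 bits.

1.3699 bits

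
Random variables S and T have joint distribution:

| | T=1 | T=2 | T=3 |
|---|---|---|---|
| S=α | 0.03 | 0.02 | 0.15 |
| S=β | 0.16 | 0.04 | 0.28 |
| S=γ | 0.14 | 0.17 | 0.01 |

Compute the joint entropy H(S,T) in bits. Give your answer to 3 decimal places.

H(S,T) = −Σ p(x,y)·log₂ p(x,y) over all 9 cells.
  cell (α,1): −0.03·log₂0.03 = 0.1518
  cell (α,2): −0.02·log₂0.02 = 0.1129
  cell (α,3): −0.15·log₂0.15 = 0.4105
  cell (β,1): −0.16·log₂0.16 = 0.4230
  cell (β,2): −0.04·log₂0.04 = 0.1858
  cell (β,3): −0.28·log₂0.28 = 0.5142
  cell (γ,1): −0.14·log₂0.14 = 0.3971
  cell (γ,2): −0.17·log₂0.17 = 0.4346
  cell (γ,3): −0.01·log₂0.01 = 0.0664
Sum = 2.696 bits.

2.696 bits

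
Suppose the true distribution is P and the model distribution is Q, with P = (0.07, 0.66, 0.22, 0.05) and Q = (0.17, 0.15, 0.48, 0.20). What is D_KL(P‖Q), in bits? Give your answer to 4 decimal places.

D(P‖Q) = Σ p·log₂(p/q).
  0.07·log₂(0.07/0.17) = -0.08961
  0.66·log₂(0.66/0.15) = 1.41075
  0.22·log₂(0.22/0.48) = -0.24762
  0.05·log₂(0.05/0.20) = -0.10000
D(P‖Q) = 0.9735 bits.

0.9735 bits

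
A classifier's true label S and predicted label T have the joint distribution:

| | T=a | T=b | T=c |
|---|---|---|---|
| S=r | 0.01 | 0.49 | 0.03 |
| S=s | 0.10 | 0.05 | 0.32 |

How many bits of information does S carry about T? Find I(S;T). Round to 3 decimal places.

Marginals: p(S) = (0.5300, 0.4700), p(T) = (0.1100, 0.5400, 0.3500).
I(S;T) = Σ p(x,y)·log₂[p(x,y)/(p(x)p(y))].
  (r,a): 0.01·log₂(0.1715) = -0.0254
  (r,b): 0.49·log₂(1.7121) = 0.3801
  (r,c): 0.03·log₂(0.1617) = -0.0789
  (s,a): 0.10·log₂(1.9342) = 0.0952
  (s,b): 0.05·log₂(0.1970) = -0.1172
  (s,c): 0.32·log₂(1.9453) = 0.3072
Sum = 0.561 bits.

0.561 bits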